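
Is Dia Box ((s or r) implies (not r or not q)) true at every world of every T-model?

No, not valid

Tableau for the negation not Dia Box ((s or r) implies (not r or not q)):
1. not Dia Box ((s or r) implies (not r or not q)), w0
2. not Box ((s or r) implies (not r or not q)), w0
3. not ((s or r) implies (not r or not q)), w1
4. s or r, w1
5. not (not r or not q), w1
6. r, w1
7. q, w1
8. not Box ((s or r) implies (not r or not q)), w1
9. not ((s or r) implies (not r or not q)), w2
10. s or r, w2
11. not (not r or not q), w2
12. r, w2
13. q, w2
Accessibility: w0Rw0, w0Rw1, w1Rw1, w1Rw2, w2Rw2
The negation has an open branch (countermodel exists).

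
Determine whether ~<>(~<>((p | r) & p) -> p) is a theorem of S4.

No, not valid

Tableau for the negation <>(~<>((p | r) & p) -> p):
1. <>(~<>((p | r) & p) -> p), 0
2. ~<>((p | r) & p) -> p, 1
3. p, 1
Accessibility: 0R0, 0R1, 1R1
The negation has an open branch (countermodel exists).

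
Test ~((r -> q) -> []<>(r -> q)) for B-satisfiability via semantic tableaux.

Unsatisfiable (every branch closes)

1. ~((r -> q) -> []<>(r -> q)), 0
2. r -> q, 0   [~->-rule on 1]
3. ~[]<>(r -> q), 0   [~->-rule on 1]
4. q, 0   [->-rule on 2 (branches; this branch)]
5. ~<>(r -> q), 1   [~[]-rule on 3: fresh world 1, 0R1]
6. ~(r -> q), 0   [~<>-rule on 5 via 1R0]
7. r, 0   [~->-rule on 6]
8. ~q, 0   [~->-rule on 6]
Accessibility: 0R0, 0R1, 1R0, 1R1
Branch closes: q and ~q both at 0.
Every branch closes; the branch above is one of them.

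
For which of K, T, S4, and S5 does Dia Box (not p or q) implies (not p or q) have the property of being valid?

S5

S5-tableau for the negation not (Dia Box (not p or q) implies (not p or q)):
1. not (Dia Box (not p or q) implies (not p or q)), w0
2. Dia Box (not p or q), w0   [neg-implies-rule on 1]
3. not (not p or q), w0   [neg-implies-rule on 1]
4. p, w0   [neg-or-rule on 3]
5. not q, w0   [neg-or-rule on 3]
6. Box (not p or q), w1   [Dia-rule on 2: fresh world w1, w0Rw1]
7. not p or q, w0   [Box-rule on 6 via w1Rw0]
8. not p or q, w1   [Box-rule on 6 via w1Rw1]
9. q, w0   [or-rule on 7 (branches; this branch)]
Accessibility: w0Rw0, w0Rw1, w1Rw0, w1Rw1
Branch closes: q and not q both at w0.
Every branch closes (one shown): valid in S5.
S4-tableau for the negation not (Dia Box (not p or q) implies (not p or q)):
1. not (Dia Box (not p or q) implies (not p or q)), w0
2. Dia Box (not p or q), w0   [neg-implies-rule on 1]
3. not (not p or q), w0   [neg-implies-rule on 1]
4. p, w0   [neg-or-rule on 3]
5. not q, w0   [neg-or-rule on 3]
6. Box (not p or q), w1   [Dia-rule on 2: fresh world w1, w0Rw1]
7. not p or q, w1   [Box-rule on 6 via w1Rw1]
8. q, w1   [or-rule on 7 (branches; this branch)]
Accessibility: w0Rw0, w0Rw1, w1Rw1
Complete open branch: countermodel on an S4-frame, so not valid in S4, nor in K, T (the same frame is also a K-frame and a T-frame).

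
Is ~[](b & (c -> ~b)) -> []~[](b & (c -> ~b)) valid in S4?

No, not valid

Tableau for the negation ~(~[](b & (c -> ~b)) -> []~[](b & (c -> ~b))):
1. ~(~[](b & (c -> ~b)) -> []~[](b & (c -> ~b))), w0
2. ~[](b & (c -> ~b)), w0
3. ~[]~[](b & (c -> ~b)), w0
4. ~(b & (c -> ~b)), w1
5. ~(c -> ~b), w1
6. c, w1
7. b, w1
8. [](b & (c -> ~b)), w2
9. b & (c -> ~b), w2
10. b, w2
11. c -> ~b, w2
12. ~c, w2
Accessibility: w0Rw0, w0Rw1, w0Rw2, w1Rw1, w2Rw2
The negation has an open branch (countermodel exists).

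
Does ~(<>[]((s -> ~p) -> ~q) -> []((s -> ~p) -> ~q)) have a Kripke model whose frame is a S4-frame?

1. ~(<>[]((s -> ~p) -> ~q) -> []((s -> ~p) -> ~q)), u
2. <>[]((s -> ~p) -> ~q), u
3. ~[]((s -> ~p) -> ~q), u
4. []((s -> ~p) -> ~q), v
5. (s -> ~p) -> ~q, v
6. ~q, v
7. ~((s -> ~p) -> ~q), w
8. s -> ~p, w
9. q, w
10. ~p, w
Accessibility: uRu, uRv, uRw, vRv, wRw

Satisfiable (open branch found)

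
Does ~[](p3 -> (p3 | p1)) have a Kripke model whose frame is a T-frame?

Unsatisfiable

1. ~[](p3 -> (p3 | p1)), 0
2. ~(p3 -> (p3 | p1)), 1
3. p3, 1
4. ~(p3 | p1), 1
5. ~p3, 1
6. ~p1, 1
Accessibility: 0R0, 0R1, 1R1
Branch closes: p3 and ~p3 both at 1.
All branches of the tableau close; one closing branch shown above.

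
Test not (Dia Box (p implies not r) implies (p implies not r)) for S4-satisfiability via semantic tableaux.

Yes, satisfiable

1. not (Dia Box (p implies not r) implies (p implies not r)), w0
2. Dia Box (p implies not r), w0   [neg-implies-rule on 1]
3. not (p implies not r), w0   [neg-implies-rule on 1]
4. p, w0   [neg-implies-rule on 3]
5. r, w0   [neg-implies-rule on 3]
6. Box (p implies not r), w1   [Dia-rule on 2: fresh world w1, w0Rw1]
7. p implies not r, w1   [Box-rule on 6 via w1Rw1]
8. not r, w1   [implies-rule on 7 (branches; this branch)]
Accessibility: w0Rw0, w0Rw1, w1Rw1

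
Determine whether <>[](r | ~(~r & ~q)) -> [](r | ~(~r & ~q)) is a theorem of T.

Not valid

Tableau for the negation ~(<>[](r | ~(~r & ~q)) -> [](r | ~(~r & ~q))):
1. ~(<>[](r | ~(~r & ~q)) -> [](r | ~(~r & ~q))), w0
2. <>[](r | ~(~r & ~q)), w0
3. ~[](r | ~(~r & ~q)), w0
4. [](r | ~(~r & ~q)), w1
5. r | ~(~r & ~q), w1
6. ~(~r & ~q), w1
7. q, w1
8. ~(r | ~(~r & ~q)), w2
9. ~r, w2
10. ~r & ~q, w2
11. ~q, w2
Accessibility: w0Rw0, w0Rw1, w0Rw2, w1Rw1, w2Rw2
The negation has an open branch (countermodel exists).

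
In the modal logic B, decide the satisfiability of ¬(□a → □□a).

1. ¬(□a → □□a), u
2. □a, u   [¬→-rule on 1]
3. ¬□□a, u   [¬→-rule on 1]
4. a, u   [□-rule on 2 via uRu]
5. ¬□a, v   [¬□-rule on 3: fresh world v, uRv]
6. a, v   [□-rule on 2 via uRv]
7. ¬a, w   [¬□-rule on 5: fresh world w, vRw]
Accessibility: uRu, uRv, vRu, vRv, vRw, wRv, wRw

Yes, satisfiable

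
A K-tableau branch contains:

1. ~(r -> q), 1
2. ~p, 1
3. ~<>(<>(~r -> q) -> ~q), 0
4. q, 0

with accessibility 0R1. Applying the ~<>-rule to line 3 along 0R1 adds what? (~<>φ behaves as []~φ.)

~<>φ behaves as []~φ: propagate the negated body to each accessible world.

~(<>(~r -> q) -> ~q), 1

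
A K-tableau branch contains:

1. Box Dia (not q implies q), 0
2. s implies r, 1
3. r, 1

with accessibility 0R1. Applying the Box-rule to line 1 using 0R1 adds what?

Dia (not q implies q), 1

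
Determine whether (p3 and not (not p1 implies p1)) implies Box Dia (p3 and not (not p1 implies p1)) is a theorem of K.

Invalid (countermodel exists)

Tableau for the negation not ((p3 and not (not p1 implies p1)) implies Box Dia (p3 and not (not p1 implies p1))):
1. not ((p3 and not (not p1 implies p1)) implies Box Dia (p3 and not (not p1 implies p1))), u
2. p3 and not (not p1 implies p1), u
3. not Box Dia (p3 and not (not p1 implies p1)), u
4. p3, u
5. not (not p1 implies p1), u
6. not p1, u
7. not Dia (p3 and not (not p1 implies p1)), v
Accessibility: uRv
The negation has an open branch (countermodel exists).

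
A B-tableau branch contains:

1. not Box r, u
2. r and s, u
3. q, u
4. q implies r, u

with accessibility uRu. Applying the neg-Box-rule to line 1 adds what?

a fresh world v with uRv, and not r at v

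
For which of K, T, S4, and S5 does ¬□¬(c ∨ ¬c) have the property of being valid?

T-tableau for the negation □¬(c ∨ ¬c):
1. □¬(c ∨ ¬c), 0
2. ¬(c ∨ ¬c), 0
3. ¬c, 0
4. c, 0
Accessibility: 0R0
Branch closes: c and ¬c both at 0.
Every branch closes (one shown): valid in T, hence also in S4, S5 (every theorem of T is a theorem of S4 and S5).
K-tableau for the negation □¬(c ∨ ¬c):
1. □¬(c ∨ ¬c), 0
Complete open branch: countermodel on a K-frame, so not valid in K.

T, S4, S5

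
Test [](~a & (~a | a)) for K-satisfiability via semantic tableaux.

Satisfiable (open branch found)

1. [](~a & (~a | a)), u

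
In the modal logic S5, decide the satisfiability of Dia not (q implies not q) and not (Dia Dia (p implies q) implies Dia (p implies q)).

No, unsatisfiable

1. Dia not (q implies not q) and not (Dia Dia (p implies q) implies Dia (p implies q)), u
2. Dia not (q implies not q), u   [and-rule on 1]
3. not (Dia Dia (p implies q) implies Dia (p implies q)), u   [and-rule on 1]
4. Dia Dia (p implies q), u   [neg-implies-rule on 3]
5. not Dia (p implies q), u   [neg-implies-rule on 3]
6. not (p implies q), u   [neg-Dia-rule on 5 via uRu]
7. p, u   [neg-implies-rule on 6]
8. not q, u   [neg-implies-rule on 6]
9. not (q implies not q), v   [Dia-rule on 2: fresh world v, uRv]
10. q, v   [neg-implies-rule on 9]
11. not (p implies q), v   [neg-Dia-rule on 5 via uRv]
12. p, v   [neg-implies-rule on 11]
13. not q, v   [neg-implies-rule on 11]
Accessibility: uRu, uRv, vRu, vRv
Branch closes: q and not q both at v.
(One branch shown.) All branches close.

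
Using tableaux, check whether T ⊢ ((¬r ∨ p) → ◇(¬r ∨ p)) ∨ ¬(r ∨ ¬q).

Tableau for the negation ¬(((¬r ∨ p) → ◇(¬r ∨ p)) ∨ ¬(r ∨ ¬q)):
1. ¬(((¬r ∨ p) → ◇(¬r ∨ p)) ∨ ¬(r ∨ ¬q)), w0
2. ¬((¬r ∨ p) → ◇(¬r ∨ p)), w0   [¬∨-rule on 1]
3. r ∨ ¬q, w0   [¬∨-rule on 1]
4. ¬r ∨ p, w0   [¬→-rule on 2]
5. ¬◇(¬r ∨ p), w0   [¬→-rule on 2]
6. ¬(¬r ∨ p), w0   [¬◇-rule on 5 via w0Rw0]
7. r, w0   [¬∨-rule on 6]
8. ¬p, w0   [¬∨-rule on 6]
9. ¬q, w0   [∨-rule on 3 (branches; this branch)]
10. p, w0   [∨-rule on 4 (branches; this branch)]
Accessibility: w0Rw0
Branch closes: p and ¬p both at w0.
Every branch of the negation's tableau closes; the branch above is one of them.

Valid in T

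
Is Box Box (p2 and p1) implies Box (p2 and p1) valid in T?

Valid

Tableau for the negation not (Box Box (p2 and p1) implies Box (p2 and p1)):
1. not (Box Box (p2 and p1) implies Box (p2 and p1)), w0
2. Box Box (p2 and p1), w0
3. not Box (p2 and p1), w0
4. Box (p2 and p1), w0
5. p2 and p1, w0
6. p2, w0
7. p1, w0
8. not (p2 and p1), w1
9. Box (p2 and p1), w1
10. p2 and p1, w1
11. p2, w1
12. p1, w1
13. not p1, w1
Accessibility: w0Rw0, w0Rw1, w1Rw1
Branch closes: p1 and not p1 both at w1.
All branches of the negation close; one closing branch shown above.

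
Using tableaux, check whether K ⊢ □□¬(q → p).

Tableau for the negation ¬□□¬(q → p):
1. ¬□□¬(q → p), u
2. ¬□¬(q → p), v
3. q → p, w
4. p, w
Accessibility: uRv, vRw
The negation has an open branch (countermodel exists).

Invalid (countermodel exists)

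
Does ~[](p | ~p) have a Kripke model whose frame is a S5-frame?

1. ~[](p | ~p), w0
2. ~(p | ~p), w1   [~[]-rule on 1: fresh world w1, w0Rw1]
3. ~p, w1   [~|-rule on 2]
4. p, w1   [~|-rule on 2]
Accessibility: w0Rw0, w0Rw1, w1Rw0, w1Rw1
Branch closes: p and ~p both at w1.
Every branch closes; the branch above is one of them.

Unsatisfiable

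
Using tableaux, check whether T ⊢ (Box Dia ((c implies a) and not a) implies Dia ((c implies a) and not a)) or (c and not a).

Tableau for the negation not ((Box Dia ((c implies a) and not a) implies Dia ((c implies a) and not a)) or (c and not a)):
1. not ((Box Dia ((c implies a) and not a) implies Dia ((c implies a) and not a)) or (c and not a)), w0
2. not (Box Dia ((c implies a) and not a) implies Dia ((c implies a) and not a)), w0   [neg-or-rule on 1]
3. not (c and not a), w0   [neg-or-rule on 1]
4. Box Dia ((c implies a) and not a), w0   [neg-implies-rule on 2]
5. not Dia ((c implies a) and not a), w0   [neg-implies-rule on 2]
6. Dia ((c implies a) and not a), w0   [Box-rule on 4 via w0Rw0]
7. not ((c implies a) and not a), w0   [neg-Dia-rule on 5 via w0Rw0]
8. a, w0   [neg-and-rule on 3 (branches; this branch)]
9. (c implies a) and not a, w1   [Dia-rule on 6: fresh world w1, w0Rw1]
10. c implies a, w1   [and-rule on 9]
11. not a, w1   [and-rule on 9]
12. Dia ((c implies a) and not a), w1   [Box-rule on 4 via w0Rw1]
13. not ((c implies a) and not a), w1   [neg-Dia-rule on 5 via w0Rw1]
14. not c, w1   [implies-rule on 10 (branches; this branch)]
15. not (c implies a), w1   [neg-and-rule on 13 (branches; this branch)]
16. c, w1   [neg-implies-rule on 15]
Accessibility: w0Rw0, w0Rw1, w1Rw1
Branch closes: c and not c both at w1.
Every branch of the negation's tableau closes; the branch above is one of them.

Valid in T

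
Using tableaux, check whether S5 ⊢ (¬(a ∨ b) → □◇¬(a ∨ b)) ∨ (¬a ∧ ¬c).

Tableau for the negation ¬((¬(a ∨ b) → □◇¬(a ∨ b)) ∨ (¬a ∧ ¬c)):
1. ¬((¬(a ∨ b) → □◇¬(a ∨ b)) ∨ (¬a ∧ ¬c)), 0
2. ¬(¬(a ∨ b) → □◇¬(a ∨ b)), 0
3. ¬(¬a ∧ ¬c), 0
4. ¬(a ∨ b), 0
5. ¬□◇¬(a ∨ b), 0
6. ¬a, 0
7. ¬b, 0
8. c, 0
9. ¬◇¬(a ∨ b), 1
10. a ∨ b, 0
11. a ∨ b, 1
12. b, 0
Accessibility: 0R0, 0R1, 1R0, 1R1
Branch closes: b and ¬b both at 0.
All branches of the negation close; one closing branch shown above.

Yes, valid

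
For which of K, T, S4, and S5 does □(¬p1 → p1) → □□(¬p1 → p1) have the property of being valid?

S4, S5

S4-tableau for the negation ¬(□(¬p1 → p1) → □□(¬p1 → p1)):
1. ¬(□(¬p1 → p1) → □□(¬p1 → p1)), 0
2. □(¬p1 → p1), 0
3. ¬□□(¬p1 → p1), 0
4. ¬p1 → p1, 0
5. p1, 0
6. ¬□(¬p1 → p1), 1
7. ¬p1 → p1, 1
8. p1, 1
9. ¬(¬p1 → p1), 2
10. ¬p1, 2
11. ¬p1 → p1, 2
12. p1, 2
Accessibility: 0R0, 0R1, 0R2, 1R1, 1R2, 2R2
Branch closes: p1 and ¬p1 both at 2.
Every branch closes (one shown): valid in S4, hence also in S5 (every theorem of S4 is a theorem of S5).
T-tableau for the negation ¬(□(¬p1 → p1) → □□(¬p1 → p1)):
1. ¬(□(¬p1 → p1) → □□(¬p1 → p1)), 0
2. □(¬p1 → p1), 0
3. ¬□□(¬p1 → p1), 0
4. ¬p1 → p1, 0
5. p1, 0
6. ¬□(¬p1 → p1), 1
7. ¬p1 → p1, 1
8. p1, 1
9. ¬(¬p1 → p1), 2
10. ¬p1, 2
Accessibility: 0R0, 0R1, 1R1, 1R2, 2R2
Complete open branch: countermodel on a T-frame, so not valid in T, nor in K (the same frame is also a K-frame).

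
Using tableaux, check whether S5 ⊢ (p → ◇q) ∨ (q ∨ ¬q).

Yes, valid

Tableau for the negation ¬((p → ◇q) ∨ (q ∨ ¬q)):
1. ¬((p → ◇q) ∨ (q ∨ ¬q)), w0
2. ¬(p → ◇q), w0   [¬∨-rule on 1]
3. ¬(q ∨ ¬q), w0   [¬∨-rule on 1]
4. p, w0   [¬→-rule on 2]
5. ¬◇q, w0   [¬→-rule on 2]
6. ¬q, w0   [¬∨-rule on 3]
7. q, w0   [¬∨-rule on 3]
Accessibility: w0Rw0
Branch closes: q and ¬q both at w0.
Every branch of the negation's tableau closes; the branch above is one of them.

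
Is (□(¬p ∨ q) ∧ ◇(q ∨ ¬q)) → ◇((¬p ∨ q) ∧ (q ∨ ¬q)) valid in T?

Yes, valid

Tableau for the negation ¬((□(¬p ∨ q) ∧ ◇(q ∨ ¬q)) → ◇((¬p ∨ q) ∧ (q ∨ ¬q))):
1. ¬((□(¬p ∨ q) ∧ ◇(q ∨ ¬q)) → ◇((¬p ∨ q) ∧ (q ∨ ¬q))), w0
2. □(¬p ∨ q) ∧ ◇(q ∨ ¬q), w0
3. ¬◇((¬p ∨ q) ∧ (q ∨ ¬q)), w0
4. □(¬p ∨ q), w0
5. ◇(q ∨ ¬q), w0
6. ¬((¬p ∨ q) ∧ (q ∨ ¬q)), w0
7. ¬p ∨ q, w0
8. ¬(¬p ∨ q), w0
9. p, w0
10. ¬q, w0
11. q, w0
Accessibility: w0Rw0
Branch closes: q and ¬q both at w0.
Every branch of the negation's tableau closes; the branch above is one of them.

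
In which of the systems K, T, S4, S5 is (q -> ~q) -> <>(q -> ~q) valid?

T-tableau for the negation ~((q -> ~q) -> <>(q -> ~q)):
1. ~((q -> ~q) -> <>(q -> ~q)), u
2. q -> ~q, u
3. ~<>(q -> ~q), u
4. ~(q -> ~q), u
5. q, u
6. ~q, u
Accessibility: uRu
Branch closes: q and ~q both at u.
Every branch closes (one shown): valid in T, hence also in S4, S5 (every theorem of T is a theorem of S4 and S5).
K-tableau for the negation ~((q -> ~q) -> <>(q -> ~q)):
1. ~((q -> ~q) -> <>(q -> ~q)), u
2. q -> ~q, u
3. ~<>(q -> ~q), u
4. ~q, u
Complete open branch: countermodel on a K-frame, so not valid in K.

T, S4, S5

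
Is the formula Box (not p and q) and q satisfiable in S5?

Satisfiable

1. Box (not p and q) and q, w0
2. Box (not p and q), w0
3. q, w0
4. not p and q, w0
5. not p, w0
Accessibility: w0Rw0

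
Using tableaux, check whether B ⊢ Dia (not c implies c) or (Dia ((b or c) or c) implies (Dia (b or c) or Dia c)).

Tableau for the negation not (Dia (not c implies c) or (Dia ((b or c) or c) implies (Dia (b or c) or Dia c))):
1. not (Dia (not c implies c) or (Dia ((b or c) or c) implies (Dia (b or c) or Dia c))), 0
2. not Dia (not c implies c), 0
3. not (Dia ((b or c) or c) implies (Dia (b or c) or Dia c)), 0
4. Dia ((b or c) or c), 0
5. not (Dia (b or c) or Dia c), 0
6. not Dia (b or c), 0
7. not Dia c, 0
8. not (not c implies c), 0
9. not c, 0
10. not (b or c), 0
11. not b, 0
12. (b or c) or c, 1
13. not (not c implies c), 1
14. not c, 1
15. not (b or c), 1
16. not b, 1
17. b or c, 1
18. c, 1
Accessibility: 0R0, 0R1, 1R0, 1R1
Branch closes: c and not c both at 1.
Every branch of the negation's tableau closes; the branch above is one of them.

Valid in B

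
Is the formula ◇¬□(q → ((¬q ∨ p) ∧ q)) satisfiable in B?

Satisfiable

1. ◇¬□(q → ((¬q ∨ p) ∧ q)), u
2. ¬□(q → ((¬q ∨ p) ∧ q)), v
3. ¬(q → ((¬q ∨ p) ∧ q)), w
4. q, w
5. ¬((¬q ∨ p) ∧ q), w
6. ¬(¬q ∨ p), w
7. ¬p, w
Accessibility: uRu, uRv, vRu, vRv, vRw, wRv, wRw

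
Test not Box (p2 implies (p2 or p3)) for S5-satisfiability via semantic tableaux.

1. not Box (p2 implies (p2 or p3)), w0
2. not (p2 implies (p2 or p3)), w1
3. p2, w1
4. not (p2 or p3), w1
5. not p2, w1
6. not p3, w1
Accessibility: w0Rw0, w0Rw1, w1Rw0, w1Rw1
Branch closes: p2 and not p2 both at w1.
All branches of the tableau close; one closing branch shown above.

Unsatisfiable (every branch closes)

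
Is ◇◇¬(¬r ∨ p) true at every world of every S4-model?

Not valid

Tableau for the negation ¬◇◇¬(¬r ∨ p):
1. ¬◇◇¬(¬r ∨ p), w0
2. ¬◇¬(¬r ∨ p), w0   [¬◇-rule on 1 via w0Rw0]
3. ¬r ∨ p, w0   [¬◇-rule on 2 via w0Rw0]
4. p, w0   [∨-rule on 3 (branches; this branch)]
Accessibility: w0Rw0
The negation has an open branch (countermodel exists).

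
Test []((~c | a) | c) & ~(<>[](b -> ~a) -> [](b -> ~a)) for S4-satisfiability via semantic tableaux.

1. []((~c | a) | c) & ~(<>[](b -> ~a) -> [](b -> ~a)), w0
2. []((~c | a) | c), w0
3. ~(<>[](b -> ~a) -> [](b -> ~a)), w0
4. <>[](b -> ~a), w0
5. ~[](b -> ~a), w0
6. (~c | a) | c, w0
7. c, w0
8. [](b -> ~a), w1
9. (~c | a) | c, w1
10. b -> ~a, w1
11. c, w1
12. ~a, w1
13. ~(b -> ~a), w2
14. b, w2
15. a, w2
16. (~c | a) | c, w2
17. c, w2
Accessibility: w0Rw0, w0Rw1, w0Rw2, w1Rw1, w2Rw2

Satisfiable (open branch found)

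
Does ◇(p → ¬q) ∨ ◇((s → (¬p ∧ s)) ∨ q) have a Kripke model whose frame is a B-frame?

Satisfiable

1. ◇(p → ¬q) ∨ ◇((s → (¬p ∧ s)) ∨ q), w0
2. ◇((s → (¬p ∧ s)) ∨ q), w0
3. (s → (¬p ∧ s)) ∨ q, w1
4. q, w1
Accessibility: w0Rw0, w0Rw1, w1Rw0, w1Rw1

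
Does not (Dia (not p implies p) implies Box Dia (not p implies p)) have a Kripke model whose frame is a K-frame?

1. not (Dia (not p implies p) implies Box Dia (not p implies p)), w0
2. Dia (not p implies p), w0
3. not Box Dia (not p implies p), w0
4. not p implies p, w1
5. p, w1
6. not Dia (not p implies p), w2
Accessibility: w0Rw1, w0Rw2

Yes, satisfiable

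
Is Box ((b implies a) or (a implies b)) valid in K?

Tableau for the negation not Box ((b implies a) or (a implies b)):
1. not Box ((b implies a) or (a implies b)), w0
2. not ((b implies a) or (a implies b)), w1
3. not (b implies a), w1
4. not (a implies b), w1
5. b, w1
6. not a, w1
7. a, w1
8. not b, w1
Accessibility: w0Rw1
Branch closes: a and not a both at w1.
All branches of the negation close; one closing branch shown above.

Valid in K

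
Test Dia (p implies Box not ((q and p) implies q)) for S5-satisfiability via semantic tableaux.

Yes, satisfiable

1. Dia (p implies Box not ((q and p) implies q)), w0
2. p implies Box not ((q and p) implies q), w1   [Dia-rule on 1: fresh world w1, w0Rw1]
3. not p, w1   [implies-rule on 2 (branches; this branch)]
Accessibility: w0Rw0, w0Rw1, w1Rw0, w1Rw1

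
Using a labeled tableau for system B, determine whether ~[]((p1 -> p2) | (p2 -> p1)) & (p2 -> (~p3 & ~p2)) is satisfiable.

1. ~[]((p1 -> p2) | (p2 -> p1)) & (p2 -> (~p3 & ~p2)), w0
2. ~[]((p1 -> p2) | (p2 -> p1)), w0
3. p2 -> (~p3 & ~p2), w0
4. ~p3 & ~p2, w0
5. ~p3, w0
6. ~p2, w0
7. ~((p1 -> p2) | (p2 -> p1)), w1
8. ~(p1 -> p2), w1
9. ~(p2 -> p1), w1
10. p1, w1
11. ~p2, w1
12. p2, w1
13. ~p1, w1
Accessibility: w0Rw0, w0Rw1, w1Rw0, w1Rw1
Branch closes: p2 and ~p2 both at w1.
Every branch closes; the branch above is one of them.

Unsatisfiable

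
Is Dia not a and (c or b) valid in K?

No, not valid

Tableau for the negation not (Dia not a and (c or b)):
1. not (Dia not a and (c or b)), u
2. not (c or b), u
3. not c, u
4. not b, u
The negation has an open branch (countermodel exists).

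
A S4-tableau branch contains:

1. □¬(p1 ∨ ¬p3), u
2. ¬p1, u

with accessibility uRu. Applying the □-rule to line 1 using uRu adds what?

¬(p1 ∨ ¬p3), u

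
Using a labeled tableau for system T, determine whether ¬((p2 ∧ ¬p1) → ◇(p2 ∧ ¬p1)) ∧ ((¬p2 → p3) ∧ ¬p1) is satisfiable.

1. ¬((p2 ∧ ¬p1) → ◇(p2 ∧ ¬p1)) ∧ ((¬p2 → p3) ∧ ¬p1), w0
2. ¬((p2 ∧ ¬p1) → ◇(p2 ∧ ¬p1)), w0
3. (¬p2 → p3) ∧ ¬p1, w0
4. p2 ∧ ¬p1, w0
5. ¬◇(p2 ∧ ¬p1), w0
6. ¬p2 → p3, w0
7. ¬p1, w0
8. p2, w0
9. ¬(p2 ∧ ¬p1), w0
10. p3, w0
11. p1, w0
Accessibility: w0Rw0
Branch closes: p1 and ¬p1 both at w0.
(One branch shown.) All branches close.

Unsatisfiable (every branch closes)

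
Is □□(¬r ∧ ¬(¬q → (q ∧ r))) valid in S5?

Not valid

Tableau for the negation ¬□□(¬r ∧ ¬(¬q → (q ∧ r))):
1. ¬□□(¬r ∧ ¬(¬q → (q ∧ r))), 0
2. ¬□(¬r ∧ ¬(¬q → (q ∧ r))), 1   [¬□-rule on 1: fresh world 1, 0R1]
3. ¬(¬r ∧ ¬(¬q → (q ∧ r))), 2   [¬□-rule on 2: fresh world 2, 1R2]
4. ¬q → (q ∧ r), 2   [¬∧-rule on 3 (branches; this branch)]
5. q ∧ r, 2   [→-rule on 4 (branches; this branch)]
6. q, 2   [∧-rule on 5]
7. r, 2   [∧-rule on 5]
Accessibility: 0R0, 0R1, 0R2, 1R0, 1R1, 1R2, 2R0, 2R1, 2R2
The negation has an open branch (countermodel exists).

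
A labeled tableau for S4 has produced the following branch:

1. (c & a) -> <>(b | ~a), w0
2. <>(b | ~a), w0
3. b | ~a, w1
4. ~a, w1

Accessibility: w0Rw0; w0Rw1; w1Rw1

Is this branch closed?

No atom appears with both signs at the same world.

Open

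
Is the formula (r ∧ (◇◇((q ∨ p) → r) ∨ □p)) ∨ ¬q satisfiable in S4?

1. (r ∧ (◇◇((q ∨ p) → r) ∨ □p)) ∨ ¬q, 0
2. ¬q, 0   [∨-rule on 1 (branches; this branch)]
Accessibility: 0R0

Satisfiable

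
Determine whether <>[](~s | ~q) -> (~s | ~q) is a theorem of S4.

No, not valid

Tableau for the negation ~(<>[](~s | ~q) -> (~s | ~q)):
1. ~(<>[](~s | ~q) -> (~s | ~q)), 0
2. <>[](~s | ~q), 0   [~->-rule on 1]
3. ~(~s | ~q), 0   [~->-rule on 1]
4. s, 0   [~|-rule on 3]
5. q, 0   [~|-rule on 3]
6. [](~s | ~q), 1   [<>-rule on 2: fresh world 1, 0R1]
7. ~s | ~q, 1   [[]-rule on 6 via 1R1]
8. ~q, 1   [|-rule on 7 (branches; this branch)]
Accessibility: 0R0, 0R1, 1R1
The negation has an open branch (countermodel exists).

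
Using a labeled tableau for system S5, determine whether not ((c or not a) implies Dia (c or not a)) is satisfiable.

1. not ((c or not a) implies Dia (c or not a)), 0
2. c or not a, 0   [neg-implies-rule on 1]
3. not Dia (c or not a), 0   [neg-implies-rule on 1]
4. not (c or not a), 0   [neg-Dia-rule on 3 via 0R0]
5. not c, 0   [neg-or-rule on 4]
6. a, 0   [neg-or-rule on 4]
7. not a, 0   [or-rule on 2 (branches; this branch)]
Accessibility: 0R0
Branch closes: a and not a both at 0.
All branches of the tableau close; one closing branch shown above.

Unsatisfiable (every branch closes)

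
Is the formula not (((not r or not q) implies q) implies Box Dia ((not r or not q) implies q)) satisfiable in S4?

Yes, satisfiable

1. not (((not r or not q) implies q) implies Box Dia ((not r or not q) implies q)), 0
2. (not r or not q) implies q, 0   [neg-implies-rule on 1]
3. not Box Dia ((not r or not q) implies q), 0   [neg-implies-rule on 1]
4. q, 0   [implies-rule on 2 (branches; this branch)]
5. not Dia ((not r or not q) implies q), 1   [neg-Box-rule on 3: fresh world 1, 0R1]
6. not ((not r or not q) implies q), 1   [neg-Dia-rule on 5 via 1R1]
7. not r or not q, 1   [neg-implies-rule on 6]
8. not q, 1   [neg-implies-rule on 6]
Accessibility: 0R0, 0R1, 1R1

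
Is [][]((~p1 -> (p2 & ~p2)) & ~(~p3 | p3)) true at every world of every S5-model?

Invalid (countermodel exists)

Tableau for the negation ~[][]((~p1 -> (p2 & ~p2)) & ~(~p3 | p3)):
1. ~[][]((~p1 -> (p2 & ~p2)) & ~(~p3 | p3)), 0
2. ~[]((~p1 -> (p2 & ~p2)) & ~(~p3 | p3)), 1
3. ~((~p1 -> (p2 & ~p2)) & ~(~p3 | p3)), 2
4. ~p3 | p3, 2
5. p3, 2
Accessibility: 0R0, 0R1, 0R2, 1R0, 1R1, 1R2, 2R0, 2R1, 2R2
The negation has an open branch (countermodel exists).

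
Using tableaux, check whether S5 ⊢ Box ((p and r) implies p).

Yes, valid

Tableau for the negation not Box ((p and r) implies p):
1. not Box ((p and r) implies p), w0
2. not ((p and r) implies p), w1   [neg-Box-rule on 1: fresh world w1, w0Rw1]
3. p and r, w1   [neg-implies-rule on 2]
4. not p, w1   [neg-implies-rule on 2]
5. p, w1   [and-rule on 3]
6. r, w1   [and-rule on 3]
Accessibility: w0Rw0, w0Rw1, w1Rw0, w1Rw1
Branch closes: p and not p both at w1.
All branches of the negation close; one closing branch shown above.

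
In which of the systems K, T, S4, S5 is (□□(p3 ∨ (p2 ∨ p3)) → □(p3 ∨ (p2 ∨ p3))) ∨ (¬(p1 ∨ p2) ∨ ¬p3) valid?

K-tableau for the negation ¬((□□(p3 ∨ (p2 ∨ p3)) → □(p3 ∨ (p2 ∨ p3))) ∨ (¬(p1 ∨ p2) ∨ ¬p3)):
1. ¬((□□(p3 ∨ (p2 ∨ p3)) → □(p3 ∨ (p2 ∨ p3))) ∨ (¬(p1 ∨ p2) ∨ ¬p3)), w0
2. ¬(□□(p3 ∨ (p2 ∨ p3)) → □(p3 ∨ (p2 ∨ p3))), w0
3. ¬(¬(p1 ∨ p2) ∨ ¬p3), w0
4. □□(p3 ∨ (p2 ∨ p3)), w0
5. ¬□(p3 ∨ (p2 ∨ p3)), w0
6. p1 ∨ p2, w0
7. p3, w0
8. p2, w0
9. ¬(p3 ∨ (p2 ∨ p3)), w1
10. ¬p3, w1
11. ¬(p2 ∨ p3), w1
12. ¬p2, w1
13. □(p3 ∨ (p2 ∨ p3)), w1
Accessibility: w0Rw1
Complete open branch: countermodel on a K-frame, so not valid in K.
T-tableau for the negation ¬((□□(p3 ∨ (p2 ∨ p3)) → □(p3 ∨ (p2 ∨ p3))) ∨ (¬(p1 ∨ p2) ∨ ¬p3)):
1. ¬((□□(p3 ∨ (p2 ∨ p3)) → □(p3 ∨ (p2 ∨ p3))) ∨ (¬(p1 ∨ p2) ∨ ¬p3)), w0
2. ¬(□□(p3 ∨ (p2 ∨ p3)) → □(p3 ∨ (p2 ∨ p3))), w0
3. ¬(¬(p1 ∨ p2) ∨ ¬p3), w0
4. □□(p3 ∨ (p2 ∨ p3)), w0
5. ¬□(p3 ∨ (p2 ∨ p3)), w0
6. p1 ∨ p2, w0
7. p3, w0
8. □(p3 ∨ (p2 ∨ p3)), w0
9. p3 ∨ (p2 ∨ p3), w0
10. p2, w0
11. p2 ∨ p3, w0
12. ¬(p3 ∨ (p2 ∨ p3)), w1
13. ¬p3, w1
14. ¬(p2 ∨ p3), w1
15. ¬p2, w1
16. □(p3 ∨ (p2 ∨ p3)), w1
17. p3 ∨ (p2 ∨ p3), w1
18. p2 ∨ p3, w1
19. p3, w1
Accessibility: w0Rw0, w0Rw1, w1Rw1
Branch closes: p3 and ¬p3 both at w1.
Every branch closes (one shown): valid in T, hence also in S4, S5 (every theorem of T is a theorem of S4 and S5).

T, S4, S5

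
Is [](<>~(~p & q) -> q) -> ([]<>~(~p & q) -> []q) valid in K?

Valid in K

Tableau for the negation ~([](<>~(~p & q) -> q) -> ([]<>~(~p & q) -> []q)):
1. ~([](<>~(~p & q) -> q) -> ([]<>~(~p & q) -> []q)), 0
2. [](<>~(~p & q) -> q), 0
3. ~([]<>~(~p & q) -> []q), 0
4. []<>~(~p & q), 0
5. ~[]q, 0
6. ~q, 1
7. <>~(~p & q) -> q, 1
8. <>~(~p & q), 1
9. ~<>~(~p & q), 1
10. ~(~p & q), 2
11. ~p & q, 2
12. ~p, 2
13. q, 2
14. ~q, 2
Accessibility: 0R1, 1R2
Branch closes: q and ~q both at 2.
All branches of the negation close; one closing branch shown above.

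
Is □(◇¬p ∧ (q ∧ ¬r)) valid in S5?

Invalid (countermodel exists)

Tableau for the negation ¬□(◇¬p ∧ (q ∧ ¬r)):
1. ¬□(◇¬p ∧ (q ∧ ¬r)), u
2. ¬(◇¬p ∧ (q ∧ ¬r)), v   [¬□-rule on 1: fresh world v, uRv]
3. ¬(q ∧ ¬r), v   [¬∧-rule on 2 (branches; this branch)]
4. r, v   [¬∧-rule on 3 (branches; this branch)]
Accessibility: uRu, uRv, vRu, vRv
The negation has an open branch (countermodel exists).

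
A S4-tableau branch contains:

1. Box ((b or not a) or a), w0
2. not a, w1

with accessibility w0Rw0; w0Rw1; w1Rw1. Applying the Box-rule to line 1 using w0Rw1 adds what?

(b or not a) or a, w1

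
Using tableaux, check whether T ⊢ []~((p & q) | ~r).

Invalid (countermodel exists)

Tableau for the negation ~[]~((p & q) | ~r):
1. ~[]~((p & q) | ~r), 0
2. (p & q) | ~r, 1
3. ~r, 1
Accessibility: 0R0, 0R1, 1R1
The negation has an open branch (countermodel exists).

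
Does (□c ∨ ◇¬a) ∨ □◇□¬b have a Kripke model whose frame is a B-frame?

Yes, satisfiable

1. (□c ∨ ◇¬a) ∨ □◇□¬b, w0
2. □◇□¬b, w0   [∨-rule on 1 (branches; this branch)]
3. ◇□¬b, w0   [□-rule on 2 via w0Rw0]
4. □¬b, w1   [◇-rule on 3: fresh world w1, w0Rw1]
5. ◇□¬b, w1   [□-rule on 2 via w0Rw1]
6. ¬b, w0   [□-rule on 4 via w1Rw0]
7. ¬b, w1   [□-rule on 4 via w1Rw1]
8. □¬b, w2   [◇-rule on 5: fresh world w2, w1Rw2]
9. ¬b, w2   [□-rule on 4 via w1Rw2]
Accessibility: w0Rw0, w0Rw1, w1Rw0, w1Rw1, w1Rw2, w2Rw1, w2Rw2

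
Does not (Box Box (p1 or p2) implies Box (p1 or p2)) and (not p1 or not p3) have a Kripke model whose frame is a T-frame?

1. not (Box Box (p1 or p2) implies Box (p1 or p2)) and (not p1 or not p3), u
2. not (Box Box (p1 or p2) implies Box (p1 or p2)), u   [and-rule on 1]
3. not p1 or not p3, u   [and-rule on 1]
4. Box Box (p1 or p2), u   [neg-implies-rule on 2]
5. not Box (p1 or p2), u   [neg-implies-rule on 2]
6. Box (p1 or p2), u   [Box-rule on 4 via uRu]
7. p1 or p2, u   [Box-rule on 6 via uRu]
8. not p3, u   [or-rule on 3 (branches; this branch)]
9. p2, u   [or-rule on 7 (branches; this branch)]
10. not (p1 or p2), v   [neg-Box-rule on 5: fresh world v, uRv]
11. not p1, v   [neg-or-rule on 10]
12. not p2, v   [neg-or-rule on 10]
13. Box (p1 or p2), v   [Box-rule on 4 via uRv]
14. p1 or p2, v   [Box-rule on 6 via uRv]
15. p2, v   [or-rule on 14 (branches; this branch)]
Accessibility: uRu, uRv, vRv
Branch closes: p2 and not p2 both at v.
All branches of the tableau close; one closing branch shown above.

No, unsatisfiable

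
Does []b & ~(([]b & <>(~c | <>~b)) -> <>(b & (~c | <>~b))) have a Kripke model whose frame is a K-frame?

Unsatisfiable

1. []b & ~(([]b & <>(~c | <>~b)) -> <>(b & (~c | <>~b))), u
2. []b, u   [&-rule on 1]
3. ~(([]b & <>(~c | <>~b)) -> <>(b & (~c | <>~b))), u   [&-rule on 1]
4. []b & <>(~c | <>~b), u   [~->-rule on 3]
5. ~<>(b & (~c | <>~b)), u   [~->-rule on 3]
6. <>(~c | <>~b), u   [&-rule on 4]
7. ~c | <>~b, v   [<>-rule on 6: fresh world v, uRv]
8. b, v   [[]-rule on 2 via uRv]
9. ~(b & (~c | <>~b)), v   [~<>-rule on 5 via uRv]
10. <>~b, v   [|-rule on 7 (branches; this branch)]
11. ~(~c | <>~b), v   [~&-rule on 9 (branches; this branch)]
12. c, v   [~|-rule on 11]
13. ~<>~b, v   [~|-rule on 11]
14. ~b, w   [<>-rule on 10: fresh world w, vRw]
15. b, w   [~<>-rule on 13 via vRw]
Accessibility: uRv, vRw
Branch closes: b and ~b both at w.
All branches of the tableau close; one closing branch shown above.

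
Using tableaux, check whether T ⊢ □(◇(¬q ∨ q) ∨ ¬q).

Valid

Tableau for the negation ¬□(◇(¬q ∨ q) ∨ ¬q):
1. ¬□(◇(¬q ∨ q) ∨ ¬q), w0
2. ¬(◇(¬q ∨ q) ∨ ¬q), w1
3. ¬◇(¬q ∨ q), w1
4. q, w1
5. ¬(¬q ∨ q), w1
6. ¬q, w1
Accessibility: w0Rw0, w0Rw1, w1Rw1
Branch closes: q and ¬q both at w1.
Every branch of the negation's tableau closes; the branch above is one of them.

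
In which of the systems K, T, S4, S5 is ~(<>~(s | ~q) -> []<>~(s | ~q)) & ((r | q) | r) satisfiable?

K, T, S4

S5-tableau for the formula:
1. ~(<>~(s | ~q) -> []<>~(s | ~q)) & ((r | q) | r), u
2. ~(<>~(s | ~q) -> []<>~(s | ~q)), u
3. (r | q) | r, u
4. <>~(s | ~q), u
5. ~[]<>~(s | ~q), u
6. r | q, u
7. q, u
8. ~(s | ~q), v
9. ~s, v
10. q, v
11. ~<>~(s | ~q), w
12. s | ~q, u
13. s | ~q, v
14. s | ~q, w
15. s, u
16. ~q, v
Accessibility: uRu, uRv, uRw, vRu, vRv, vRw, wRu, wRv, wRw
Branch closes: q and ~q both at v.
Every branch closes (one shown): unsatisfiable in S5.
S4-tableau for the formula:
1. ~(<>~(s | ~q) -> []<>~(s | ~q)) & ((r | q) | r), u
2. ~(<>~(s | ~q) -> []<>~(s | ~q)), u
3. (r | q) | r, u
4. <>~(s | ~q), u
5. ~[]<>~(s | ~q), u
6. r, u
7. ~(s | ~q), v
8. ~s, v
9. q, v
10. ~<>~(s | ~q), w
11. s | ~q, w
12. ~q, w
Accessibility: uRu, uRv, uRw, vRv, wRw
Complete open branch: satisfiable in S4, hence also in K, T (this S4-model is also a K-model and a T-model).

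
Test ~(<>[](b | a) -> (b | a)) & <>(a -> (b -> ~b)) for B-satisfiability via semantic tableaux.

Unsatisfiable

1. ~(<>[](b | a) -> (b | a)) & <>(a -> (b -> ~b)), w0
2. ~(<>[](b | a) -> (b | a)), w0
3. <>(a -> (b -> ~b)), w0
4. <>[](b | a), w0
5. ~(b | a), w0
6. ~b, w0
7. ~a, w0
8. a -> (b -> ~b), w1
9. b -> ~b, w1
10. ~b, w1
11. [](b | a), w2
12. b | a, w0
13. b | a, w2
14. a, w0
Accessibility: w0Rw0, w0Rw1, w0Rw2, w1Rw0, w1Rw1, w2Rw0, w2Rw2
Branch closes: a and ~a both at w0.
All branches of the tableau close; one closing branch shown above.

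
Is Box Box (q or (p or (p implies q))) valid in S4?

Valid in S4

Tableau for the negation not Box Box (q or (p or (p implies q))):
1. not Box Box (q or (p or (p implies q))), w0
2. not Box (q or (p or (p implies q))), w1
3. not (q or (p or (p implies q))), w2
4. not q, w2
5. not (p or (p implies q)), w2
6. not p, w2
7. not (p implies q), w2
8. p, w2
Accessibility: w0Rw0, w0Rw1, w0Rw2, w1Rw1, w1Rw2, w2Rw2
Branch closes: p and not p both at w2.
Every branch of the negation's tableau closes; the branch above is one of them.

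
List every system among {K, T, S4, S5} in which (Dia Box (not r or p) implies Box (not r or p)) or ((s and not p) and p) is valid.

S5-tableau for the negation not ((Dia Box (not r or p) implies Box (not r or p)) or ((s and not p) and p)):
1. not ((Dia Box (not r or p) implies Box (not r or p)) or ((s and not p) and p)), u
2. not (Dia Box (not r or p) implies Box (not r or p)), u   [neg-or-rule on 1]
3. not ((s and not p) and p), u   [neg-or-rule on 1]
4. Dia Box (not r or p), u   [neg-implies-rule on 2]
5. not Box (not r or p), u   [neg-implies-rule on 2]
6. not (s and not p), u   [neg-and-rule on 3 (branches; this branch)]
7. p, u   [neg-and-rule on 6 (branches; this branch)]
8. Box (not r or p), v   [Dia-rule on 4: fresh world v, uRv]
9. not r or p, u   [Box-rule on 8 via vRu]
10. not r or p, v   [Box-rule on 8 via vRv]
11. p, v   [or-rule on 10 (branches; this branch)]
12. not (not r or p), w   [neg-Box-rule on 5: fresh world w, uRw]
13. r, w   [neg-or-rule on 12]
14. not p, w   [neg-or-rule on 12]
15. not r or p, w   [Box-rule on 8 via vRw]
16. p, w   [or-rule on 15 (branches; this branch)]
Accessibility: uRu, uRv, uRw, vRu, vRv, vRw, wRu, wRv, wRw
Branch closes: p and not p both at w.
Every branch closes (one shown): valid in S5.
S4-tableau for the negation not ((Dia Box (not r or p) implies Box (not r or p)) or ((s and not p) and p)):
1. not ((Dia Box (not r or p) implies Box (not r or p)) or ((s and not p) and p)), u
2. not (Dia Box (not r or p) implies Box (not r or p)), u   [neg-or-rule on 1]
3. not ((s and not p) and p), u   [neg-or-rule on 1]
4. Dia Box (not r or p), u   [neg-implies-rule on 2]
5. not Box (not r or p), u   [neg-implies-rule on 2]
6. not p, u   [neg-and-rule on 3 (branches; this branch)]
7. Box (not r or p), v   [Dia-rule on 4: fresh world v, uRv]
8. not r or p, v   [Box-rule on 7 via vRv]
9. p, v   [or-rule on 8 (branches; this branch)]
10. not (not r or p), w   [neg-Box-rule on 5: fresh world w, uRw]
11. r, w   [neg-or-rule on 10]
12. not p, w   [neg-or-rule on 10]
Accessibility: uRu, uRv, uRw, vRv, wRw
Complete open branch: countermodel on an S4-frame, so not valid in S4, nor in K, T (the same frame is also a K-frame and a T-frame).

S5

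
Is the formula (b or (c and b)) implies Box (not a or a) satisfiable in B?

Satisfiable

1. (b or (c and b)) implies Box (not a or a), w0
2. Box (not a or a), w0
3. not a or a, w0
4. a, w0
Accessibility: w0Rw0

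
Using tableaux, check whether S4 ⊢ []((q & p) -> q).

Tableau for the negation ~[]((q & p) -> q):
1. ~[]((q & p) -> q), w0
2. ~((q & p) -> q), w1
3. q & p, w1
4. ~q, w1
5. q, w1
6. p, w1
Accessibility: w0Rw0, w0Rw1, w1Rw1
Branch closes: q and ~q both at w1.
Every branch of the negation's tableau closes; the branch above is one of them.

Valid in S4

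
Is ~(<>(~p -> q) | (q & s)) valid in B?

Tableau for the negation <>(~p -> q) | (q & s):
1. <>(~p -> q) | (q & s), 0
2. q & s, 0
3. q, 0
4. s, 0
Accessibility: 0R0
The negation has an open branch (countermodel exists).

No, not valid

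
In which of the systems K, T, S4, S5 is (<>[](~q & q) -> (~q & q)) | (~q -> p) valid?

K-tableau for the negation ~((<>[](~q & q) -> (~q & q)) | (~q -> p)):
1. ~((<>[](~q & q) -> (~q & q)) | (~q -> p)), w0
2. ~(<>[](~q & q) -> (~q & q)), w0
3. ~(~q -> p), w0
4. <>[](~q & q), w0
5. ~(~q & q), w0
6. ~q, w0
7. ~p, w0
8. [](~q & q), w1
Accessibility: w0Rw1
Complete open branch: countermodel on a K-frame, so not valid in K.
T-tableau for the negation ~((<>[](~q & q) -> (~q & q)) | (~q -> p)):
1. ~((<>[](~q & q) -> (~q & q)) | (~q -> p)), w0
2. ~(<>[](~q & q) -> (~q & q)), w0
3. ~(~q -> p), w0
4. <>[](~q & q), w0
5. ~(~q & q), w0
6. ~q, w0
7. ~p, w0
8. [](~q & q), w1
9. ~q & q, w1
10. ~q, w1
11. q, w1
Accessibility: w0Rw0, w0Rw1, w1Rw1
Branch closes: q and ~q both at w1.
Every branch closes (one shown): valid in T, hence also in S4, S5 (every theorem of T is a theorem of S4 and S5).

T, S4, S5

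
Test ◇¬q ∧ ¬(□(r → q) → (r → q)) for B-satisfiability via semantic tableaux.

Unsatisfiable

1. ◇¬q ∧ ¬(□(r → q) → (r → q)), u
2. ◇¬q, u
3. ¬(□(r → q) → (r → q)), u
4. □(r → q), u
5. ¬(r → q), u
6. r, u
7. ¬q, u
8. r → q, u
9. q, u
Accessibility: uRu
Branch closes: q and ¬q both at u.
All branches of the tableau close; one closing branch shown above.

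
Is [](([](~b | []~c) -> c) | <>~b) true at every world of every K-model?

Not valid

Tableau for the negation ~[](([](~b | []~c) -> c) | <>~b):
1. ~[](([](~b | []~c) -> c) | <>~b), w0
2. ~(([](~b | []~c) -> c) | <>~b), w1
3. ~([](~b | []~c) -> c), w1
4. ~<>~b, w1
5. [](~b | []~c), w1
6. ~c, w1
Accessibility: w0Rw1
The negation has an open branch (countermodel exists).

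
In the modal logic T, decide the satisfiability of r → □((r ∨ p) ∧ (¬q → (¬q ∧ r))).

Satisfiable (open branch found)

1. r → □((r ∨ p) ∧ (¬q → (¬q ∧ r))), u
2. □((r ∨ p) ∧ (¬q → (¬q ∧ r))), u   [→-rule on 1 (branches; this branch)]
3. (r ∨ p) ∧ (¬q → (¬q ∧ r)), u   [□-rule on 2 via uRu]
4. r ∨ p, u   [∧-rule on 3]
5. ¬q → (¬q ∧ r), u   [∧-rule on 3]
6. p, u   [∨-rule on 4 (branches; this branch)]
7. ¬q ∧ r, u   [→-rule on 5 (branches; this branch)]
8. ¬q, u   [∧-rule on 7]
9. r, u   [∧-rule on 7]
Accessibility: uRu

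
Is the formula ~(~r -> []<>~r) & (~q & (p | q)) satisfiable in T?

Satisfiable (open branch found)

1. ~(~r -> []<>~r) & (~q & (p | q)), u
2. ~(~r -> []<>~r), u   [&-rule on 1]
3. ~q & (p | q), u   [&-rule on 1]
4. ~r, u   [~->-rule on 2]
5. ~[]<>~r, u   [~->-rule on 2]
6. ~q, u   [&-rule on 3]
7. p | q, u   [&-rule on 3]
8. p, u   [|-rule on 7 (branches; this branch)]
9. ~<>~r, v   [~[]-rule on 5: fresh world v, uRv]
10. r, v   [~<>-rule on 9 via vRv]
Accessibility: uRu, uRv, vRv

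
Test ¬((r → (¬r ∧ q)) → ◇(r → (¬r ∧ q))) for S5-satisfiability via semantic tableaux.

1. ¬((r → (¬r ∧ q)) → ◇(r → (¬r ∧ q))), w0
2. r → (¬r ∧ q), w0   [¬→-rule on 1]
3. ¬◇(r → (¬r ∧ q)), w0   [¬→-rule on 1]
4. ¬(r → (¬r ∧ q)), w0   [¬◇-rule on 3 via w0Rw0]
5. r, w0   [¬→-rule on 4]
6. ¬(¬r ∧ q), w0   [¬→-rule on 4]
7. ¬r ∧ q, w0   [→-rule on 2 (branches; this branch)]
8. ¬r, w0   [∧-rule on 7]
9. q, w0   [∧-rule on 7]
Accessibility: w0Rw0
Branch closes: r and ¬r both at w0.
(One branch shown.) All branches close.

Unsatisfiable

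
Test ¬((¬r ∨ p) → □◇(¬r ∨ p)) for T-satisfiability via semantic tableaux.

1. ¬((¬r ∨ p) → □◇(¬r ∨ p)), u
2. ¬r ∨ p, u
3. ¬□◇(¬r ∨ p), u
4. p, u
5. ¬◇(¬r ∨ p), v
6. ¬(¬r ∨ p), v
7. r, v
8. ¬p, v
Accessibility: uRu, uRv, vRv

Yes, satisfiable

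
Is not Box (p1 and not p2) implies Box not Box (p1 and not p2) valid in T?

Tableau for the negation not (not Box (p1 and not p2) implies Box not Box (p1 and not p2)):
1. not (not Box (p1 and not p2) implies Box not Box (p1 and not p2)), w0
2. not Box (p1 and not p2), w0   [neg-implies-rule on 1]
3. not Box not Box (p1 and not p2), w0   [neg-implies-rule on 1]
4. not (p1 and not p2), w1   [neg-Box-rule on 2: fresh world w1, w0Rw1]
5. p2, w1   [neg-and-rule on 4 (branches; this branch)]
6. Box (p1 and not p2), w2   [neg-Box-rule on 3: fresh world w2, w0Rw2]
7. p1 and not p2, w2   [Box-rule on 6 via w2Rw2]
8. p1, w2   [and-rule on 7]
9. not p2, w2   [and-rule on 7]
Accessibility: w0Rw0, w0Rw1, w0Rw2, w1Rw1, w2Rw2
The negation has an open branch (countermodel exists).

No, not valid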